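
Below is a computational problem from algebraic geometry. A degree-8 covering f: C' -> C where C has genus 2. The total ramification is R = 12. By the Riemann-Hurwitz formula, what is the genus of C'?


Riemann-Hurwitz formula: 2g' - 2 = d(2g - 2) + R
Given: d = 8, g = 2, R = 12
2g' - 2 = 8*(2*2 - 2) + 12
2g' - 2 = 8*2 + 12
2g' - 2 = 16 + 12 = 28
2g' = 30
g' = 15

15


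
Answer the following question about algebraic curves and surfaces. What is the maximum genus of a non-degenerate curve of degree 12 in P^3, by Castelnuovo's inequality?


Castelnuovo's bound: write d - 1 = m(r-1) + epsilon with 0 <= epsilon < r-1.
d - 1 = 12 - 1 = 11
r - 1 = 3 - 1 = 2
11 = 5*2 + 1, so m = 5, epsilon = 1
pi(d, r) = m(m-1)(r-1)/2 + m*epsilon
= 5*4*2/2 + 5*1
= 40/2 + 5
= 20 + 5 = 25

25


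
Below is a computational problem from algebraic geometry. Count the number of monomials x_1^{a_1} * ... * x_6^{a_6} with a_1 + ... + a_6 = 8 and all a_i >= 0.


The number of degree-8 monomials in 6 variables is C(d+n-1, n-1).
= C(8+6-1, 6-1) = C(13, 5)
= 1287

1287


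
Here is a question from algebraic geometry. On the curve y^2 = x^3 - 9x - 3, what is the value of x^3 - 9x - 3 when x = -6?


Compute x^3 - 9x - 3 at x = -6:
x^3 = (-6)^3 = -216
(-9)*x = (-9)*(-6) = 54
Sum: -216 + 54 - 3 = -165

-165


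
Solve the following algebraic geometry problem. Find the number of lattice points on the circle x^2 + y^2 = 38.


Systematically check integer values of x where x^2 <= 38.
For each valid x, check if 38 - x^2 is a perfect square.
Total integer solutions found: 0

0


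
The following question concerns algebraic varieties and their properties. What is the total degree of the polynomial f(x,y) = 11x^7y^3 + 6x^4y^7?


Examine each term for its total degree (sum of exponents).
  Term '11x^7y^3' has total degree 7+3 = 10.
  Term '6x^4y^7' has total degree 4+7 = 11.
The maximum total degree among all terms is 11.

11


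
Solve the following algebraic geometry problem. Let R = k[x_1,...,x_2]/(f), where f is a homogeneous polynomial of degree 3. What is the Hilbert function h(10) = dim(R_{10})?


For R = k[x_1,...,x_n]/(f) with f homogeneous of degree e:
The Hilbert series is (1 - t^e)/(1 - t)^n.
So h(d) = C(d+n-1, n-1) - C(d-e+n-1, n-1) for d >= e.
With n=2, e=3, d=10:
C(10+2-1, 2-1) = C(11, 1) = 11
C(10-3+2-1, 2-1) = C(8, 1) = 8
h(10) = 11 - 8 = 3

3


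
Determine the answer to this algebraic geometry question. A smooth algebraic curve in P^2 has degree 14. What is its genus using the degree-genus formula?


Using the genus formula for smooth plane curves:
g = (d-1)(d-2)/2
g = (14-1)(14-2)/2
g = 13*12/2
g = 156/2 = 78

78


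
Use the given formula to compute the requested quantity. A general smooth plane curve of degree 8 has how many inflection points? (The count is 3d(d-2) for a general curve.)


For a general smooth plane curve C of degree d, the inflection points are
the intersection of C with its Hessian curve, which has degree 3(d-2).
By Bezout, the total intersection number is d * 3(d-2) = 8 * 18 = 144.
For a general curve every flex is ordinary, so each contributes
multiplicity 1 to C·Hess(C), and the number of distinct inflection
points is 3d(d-2).
Inflection points = 3*8*(8-2) = 3*8*6 = 144

144


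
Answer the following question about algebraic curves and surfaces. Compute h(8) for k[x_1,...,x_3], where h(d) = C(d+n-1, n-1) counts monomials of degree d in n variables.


The Hilbert function for the polynomial ring in 3 variables is:
h(d) = C(d+n-1, n-1)
h(8) = C(8+3-1, 3-1) = C(10, 2)
= 10! / (2! * 8!)
= 45

45


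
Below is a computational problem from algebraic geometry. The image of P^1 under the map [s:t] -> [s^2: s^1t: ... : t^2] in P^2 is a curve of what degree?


The rational normal curve in P^2 is the image of P^1 under the 2-uple Veronese.
A general hyperplane in P^2 pulls back to a degree-2 form on P^1, which has 2 zeros,
so the curve meets a general hyperplane in 2 points. Degree = 2.

2


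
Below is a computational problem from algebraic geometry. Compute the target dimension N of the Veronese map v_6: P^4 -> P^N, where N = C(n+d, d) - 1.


The Veronese embedding v_d: P^n -> P^N maps each point to all
degree-d monomials in n+1 homogeneous coordinates.
N = C(n+d, d) - 1
N = C(4+6, 6) - 1
N = C(10, 6) - 1
C(10, 6) = 210
N = 210 - 1 = 209

209


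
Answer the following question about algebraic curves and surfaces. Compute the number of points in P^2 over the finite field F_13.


P^2(F_13) has (q^(n+1) - 1)/(q - 1) points.
= 13^2 + 13^1 + 13^0
= 169 + 13 + 1
= 183

183


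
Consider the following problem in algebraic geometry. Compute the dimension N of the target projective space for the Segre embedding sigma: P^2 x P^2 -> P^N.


The Segre embedding maps P^m x P^n into P^N via
all products of coordinates from each factor.
N = (m+1)(n+1) - 1
N = (2+1)(2+1) - 1
N = 3*3 - 1
N = 9 - 1 = 8

8


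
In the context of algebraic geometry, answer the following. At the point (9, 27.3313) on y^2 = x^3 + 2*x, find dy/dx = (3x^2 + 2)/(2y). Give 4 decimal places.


Using implicit differentiation of y^2 = x^3 + 2*x:
2y * dy/dx = 3x^2 + 2
dy/dx = (3x^2 + 2)/(2y)
Numerator: 3*9^2 + 2 = 245
Denominator: 2*27.3313 = 54.6626
dy/dx = 245/54.6626 = 4.4820

4.4820


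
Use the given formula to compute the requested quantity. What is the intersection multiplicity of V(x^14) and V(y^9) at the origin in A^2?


The intersection multiplicity of V(x^a) and V(y^b) at the origin is:
I(O; V(x^14), V(y^9)) = dim_k(k[x,y]/(x^14, y^9))
A basis for k[x,y]/(x^14, y^9) is the set of monomials x^i * y^j
where 0 <= i < 14 and 0 <= j < 9.
The number of such monomials is 14 * 9 = 126

126


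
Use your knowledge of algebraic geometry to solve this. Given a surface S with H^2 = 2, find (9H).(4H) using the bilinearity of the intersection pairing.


Using bilinearity of the intersection pairing on a surface S:
(aH).(bH) = ab * (H.H)
We have H^2 = 2.
D.E = (9H).(4H) = 9*4*2
= 36*2
= 72

72


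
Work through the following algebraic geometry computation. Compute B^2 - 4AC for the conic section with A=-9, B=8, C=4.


The discriminant of a conic Ax^2 + Bxy + Cy^2 + ... = 0 is B^2 - 4AC.
B^2 = 8^2 = 64
4AC = 4*(-9)*4 = -144
Discriminant = 64 + 144 = 208

208


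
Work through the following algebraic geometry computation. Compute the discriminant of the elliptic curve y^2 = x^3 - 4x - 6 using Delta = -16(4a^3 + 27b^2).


Compute each component:
4a^3 = 4*(-4)^3 = 4*(-64) = -256
27b^2 = 27*(-6)^2 = 27*36 = 972
4a^3 + 27b^2 = -256 + 972 = 716
Delta = -16*716 = -11456

-11456


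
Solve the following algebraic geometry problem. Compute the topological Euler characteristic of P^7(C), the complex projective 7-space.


The complex projective space P^7 has one cell in each even real dimension 0, 2, ..., 14.
The cohomology groups are H^{2k}(P^7) = Z for k = 0,...,7, and 0 otherwise.
Euler characteristic = sum of Betti numbers = 1 per even-dimensional cohomology group.
chi(P^7) = 7 + 1 = 8

8


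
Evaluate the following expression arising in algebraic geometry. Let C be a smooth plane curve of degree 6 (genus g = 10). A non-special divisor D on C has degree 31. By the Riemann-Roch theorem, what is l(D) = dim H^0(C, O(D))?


First, compute the genus of a smooth plane curve of degree 6:
g = (d-1)(d-2)/2 = (6-1)(6-2)/2 = 10
For a non-special divisor D (i.e., h^1(D) = 0), Riemann-Roch gives:
l(D) = deg(D) - g + 1
Since deg(D) = 31 >= 2g - 1 = 19, D is non-special.
l(D) = 31 - 10 + 1 = 22

22


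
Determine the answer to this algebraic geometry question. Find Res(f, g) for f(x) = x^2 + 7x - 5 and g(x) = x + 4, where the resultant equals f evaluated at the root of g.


For Res(f, x - c), we evaluate f at x = c.
f(-4) = (-4)^2 + 7*(-4) - 5
= 16 - 28 - 5
= -12 - 5 = -17
Res(f, g) = -17

-17


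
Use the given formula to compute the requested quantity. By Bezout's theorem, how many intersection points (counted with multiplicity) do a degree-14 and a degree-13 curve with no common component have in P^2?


Bezout's theorem states the intersection count equals the product of degrees.
Intersection count = 14 * 13 = 182

182


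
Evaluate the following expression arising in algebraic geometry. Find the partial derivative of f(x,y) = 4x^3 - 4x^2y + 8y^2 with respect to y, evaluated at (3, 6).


df/dy = (-4)*x^2 + 2*8*y^1
At (3,6): (-4)*3^2 + 2*8*6^1
= -36 + 96
= 60

60


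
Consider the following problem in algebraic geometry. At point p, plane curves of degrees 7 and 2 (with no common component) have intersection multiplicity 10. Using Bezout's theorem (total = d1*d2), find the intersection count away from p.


By Bezout's theorem, the total intersection number is d1 * d2.
Total = 7 * 2 = 14
Intersection multiplicity at p = 10
Remaining intersections = 14 - 10 = 4

4


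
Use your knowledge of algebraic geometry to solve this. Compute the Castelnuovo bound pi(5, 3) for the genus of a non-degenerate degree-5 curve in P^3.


Castelnuovo's bound: write d - 1 = m(r-1) + epsilon with 0 <= epsilon < r-1.
d - 1 = 5 - 1 = 4
r - 1 = 3 - 1 = 2
4 = 2*2 + 0, so m = 2, epsilon = 0
pi(d, r) = m(m-1)(r-1)/2 + m*epsilon
= 2*1*2/2 + 2*0
= 4/2 + 0
= 2 + 0 = 2

2


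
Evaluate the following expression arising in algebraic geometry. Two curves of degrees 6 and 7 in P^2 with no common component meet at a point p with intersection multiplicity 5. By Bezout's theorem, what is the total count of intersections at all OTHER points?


By Bezout's theorem, the total intersection number is d1 * d2.
Total = 6 * 7 = 42
Intersection multiplicity at p = 5
Remaining intersections = 42 - 5 = 37

37


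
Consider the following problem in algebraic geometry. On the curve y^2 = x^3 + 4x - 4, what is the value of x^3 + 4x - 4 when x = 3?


Compute x^3 + 4x - 4 at x = 3:
x^3 = 3^3 = 27
4*x = 4*3 = 12
Sum: 27 + 12 - 4 = 35

35


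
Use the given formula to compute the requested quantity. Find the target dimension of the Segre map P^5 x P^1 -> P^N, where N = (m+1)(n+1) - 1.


The Segre embedding maps P^m x P^n into P^N via
all products of coordinates from each factor.
N = (m+1)(n+1) - 1
N = (5+1)(1+1) - 1
N = 6*2 - 1
N = 12 - 1 = 11

11


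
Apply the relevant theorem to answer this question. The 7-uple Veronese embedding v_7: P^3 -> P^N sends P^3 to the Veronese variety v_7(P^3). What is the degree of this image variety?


The Veronese variety v_7(P^3) has degree d^r.
d^r = 7^3 = 343

343


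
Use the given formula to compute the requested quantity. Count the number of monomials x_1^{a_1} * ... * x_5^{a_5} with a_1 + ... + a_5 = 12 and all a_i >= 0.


The number of degree-12 monomials in 5 variables is C(d+n-1, n-1).
= C(12+5-1, 5-1) = C(16, 4)
= 1820

1820


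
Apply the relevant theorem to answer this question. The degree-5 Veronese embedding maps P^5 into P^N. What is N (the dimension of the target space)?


The Veronese embedding v_d: P^n -> P^N maps each point to all
degree-d monomials in n+1 homogeneous coordinates.
N = C(n+d, d) - 1
N = C(5+5, 5) - 1
N = C(10, 5) - 1
C(10, 5) = 252
N = 252 - 1 = 251

251


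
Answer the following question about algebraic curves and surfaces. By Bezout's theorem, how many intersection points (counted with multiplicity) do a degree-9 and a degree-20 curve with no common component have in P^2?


Bezout's theorem states the intersection count equals the product of degrees.
Intersection count = 9 * 20 = 180

180


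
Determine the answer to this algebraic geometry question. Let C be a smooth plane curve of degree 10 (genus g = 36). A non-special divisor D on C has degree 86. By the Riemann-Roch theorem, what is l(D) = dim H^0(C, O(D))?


First, compute the genus of a smooth plane curve of degree 10:
g = (d-1)(d-2)/2 = (10-1)(10-2)/2 = 36
For a non-special divisor D (i.e., h^1(D) = 0), Riemann-Roch gives:
l(D) = deg(D) - g + 1
Since deg(D) = 86 >= 2g - 1 = 71, D is non-special.
l(D) = 86 - 36 + 1 = 51

51


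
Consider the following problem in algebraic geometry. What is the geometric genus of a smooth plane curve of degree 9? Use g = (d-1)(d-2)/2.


Using the genus formula for smooth plane curves:
g = (d-1)(d-2)/2
g = (9-1)(9-2)/2
g = 8*7/2
g = 56/2 = 28

28


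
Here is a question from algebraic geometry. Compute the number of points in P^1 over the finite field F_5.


P^1(F_5) has (q^(n+1) - 1)/(q - 1) points.
= 5^1 + 5^0
= 5 + 1
= 6

6


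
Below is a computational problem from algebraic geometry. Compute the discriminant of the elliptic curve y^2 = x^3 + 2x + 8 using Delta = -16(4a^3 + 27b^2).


Compute each component:
4a^3 = 4*2^3 = 4*8 = 32
27b^2 = 27*8^2 = 27*64 = 1728
4a^3 + 27b^2 = 32 + 1728 = 1760
Delta = -16*1760 = -28160

-28160


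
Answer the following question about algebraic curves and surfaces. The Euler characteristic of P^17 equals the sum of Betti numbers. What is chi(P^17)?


The complex projective space P^17 has one cell in each even real dimension 0, 2, ..., 34.
The cohomology groups are H^{2k}(P^17) = Z for k = 0,...,17, and 0 otherwise.
Euler characteristic = sum of Betti numbers = 1 per even-dimensional cohomology group.
chi(P^17) = 17 + 1 = 18

18


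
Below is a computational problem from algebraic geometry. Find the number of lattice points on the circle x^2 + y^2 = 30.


Systematically check integer values of x where x^2 <= 30.
For each valid x, check if 30 - x^2 is a perfect square.
Total integer solutions found: 0

0


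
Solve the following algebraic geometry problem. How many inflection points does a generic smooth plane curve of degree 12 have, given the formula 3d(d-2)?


For a general smooth plane curve C of degree d, the inflection points are
the intersection of C with its Hessian curve, which has degree 3(d-2).
By Bezout, the total intersection number is d * 3(d-2) = 12 * 30 = 360.
For a general curve every flex is ordinary, so each contributes
multiplicity 1 to C·Hess(C), and the number of distinct inflection
points is 3d(d-2).
Inflection points = 3*12*(12-2) = 3*12*10 = 360

360


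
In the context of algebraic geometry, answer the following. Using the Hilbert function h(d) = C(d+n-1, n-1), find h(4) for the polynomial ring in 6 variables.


The Hilbert function for the polynomial ring in 6 variables is:
h(d) = C(d+n-1, n-1)
h(4) = C(4+6-1, 6-1) = C(9, 5)
= 9! / (5! * 4!)
= 126

126


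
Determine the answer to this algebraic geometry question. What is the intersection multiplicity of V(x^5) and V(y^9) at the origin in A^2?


The intersection multiplicity of V(x^a) and V(y^b) at the origin is:
I(O; V(x^5), V(y^9)) = dim_k(k[x,y]/(x^5, y^9))
A basis for k[x,y]/(x^5, y^9) is the set of monomials x^i * y^j
where 0 <= i < 5 and 0 <= j < 9.
The number of such monomials is 5 * 9 = 45

45


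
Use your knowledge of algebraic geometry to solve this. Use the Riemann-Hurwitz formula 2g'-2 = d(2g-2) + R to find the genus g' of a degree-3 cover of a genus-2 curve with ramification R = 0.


Riemann-Hurwitz formula: 2g' - 2 = d(2g - 2) + R
Given: d = 3, g = 2, R = 0
2g' - 2 = 3*(2*2 - 2) + 0
2g' - 2 = 3*2 + 0
2g' - 2 = 6 + 0 = 6
2g' = 8
g' = 4

4


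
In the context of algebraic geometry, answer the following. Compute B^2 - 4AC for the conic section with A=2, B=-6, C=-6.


The discriminant of a conic Ax^2 + Bxy + Cy^2 + ... = 0 is B^2 - 4AC.
B^2 = (-6)^2 = 36
4AC = 4*2*(-6) = -48
Discriminant = 36 + 48 = 84

84


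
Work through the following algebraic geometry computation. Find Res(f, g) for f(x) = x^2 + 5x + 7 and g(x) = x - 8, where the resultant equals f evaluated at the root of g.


For Res(f, x - c), we evaluate f at x = c.
f(8) = 8^2 + 5*8 + 7
= 64 + 40 + 7
= 104 + 7 = 111
Res(f, g) = 111

111


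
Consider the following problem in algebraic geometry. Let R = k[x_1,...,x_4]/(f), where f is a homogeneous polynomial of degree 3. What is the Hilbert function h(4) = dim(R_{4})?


For R = k[x_1,...,x_n]/(f) with f homogeneous of degree e:
The Hilbert series is (1 - t^e)/(1 - t)^n.
So h(d) = C(d+n-1, n-1) - C(d-e+n-1, n-1) for d >= e.
With n=4, e=3, d=4:
C(4+4-1, 4-1) = C(7, 3) = 35
C(4-3+4-1, 4-1) = C(4, 3) = 4
h(4) = 35 - 4 = 31

31


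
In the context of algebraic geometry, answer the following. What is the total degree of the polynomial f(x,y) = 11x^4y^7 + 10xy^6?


Examine each term for its total degree (sum of exponents).
  Term '11x^4y^7' has total degree 4+7 = 11.
  Term '10xy^6' has total degree 1+6 = 7.
The maximum total degree among all terms is 11.

11


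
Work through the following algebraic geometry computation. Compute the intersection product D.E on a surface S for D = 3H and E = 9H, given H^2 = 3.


Using bilinearity of the intersection pairing on a surface S:
(aH).(bH) = ab * (H.H)
We have H^2 = 3.
D.E = (3H).(9H) = 3*9*3
= 27*3
= 81

81


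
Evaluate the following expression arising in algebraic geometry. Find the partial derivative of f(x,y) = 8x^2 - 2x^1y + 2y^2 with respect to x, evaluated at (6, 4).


df/dx = 2*8*x^1 + 1*(-2)*x^0*y
At (6,4): 2*8*6^1 + 1*(-2)*6^0*4
= 96 - 8
= 88

88


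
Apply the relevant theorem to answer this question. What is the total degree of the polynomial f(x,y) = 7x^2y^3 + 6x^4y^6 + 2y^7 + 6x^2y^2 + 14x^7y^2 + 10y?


Examine each term for its total degree (sum of exponents).
  Term '7x^2y^3' has total degree 2+3 = 5.
  Term '6x^4y^6' has total degree 4+6 = 10.
  Term '2y^7' has total degree 0+7 = 7.
  Term '6x^2y^2' has total degree 2+2 = 4.
  Term '14x^7y^2' has total degree 7+2 = 9.
  Term '10y' has total degree 0+1 = 1.
The maximum total degree among all terms is 10.

10


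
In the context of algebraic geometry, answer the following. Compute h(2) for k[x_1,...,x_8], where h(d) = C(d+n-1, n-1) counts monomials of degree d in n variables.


The Hilbert function for the polynomial ring in 8 variables is:
h(d) = C(d+n-1, n-1)
h(2) = C(2+8-1, 8-1) = C(9, 7)
= 9! / (7! * 2!)
= 36

36


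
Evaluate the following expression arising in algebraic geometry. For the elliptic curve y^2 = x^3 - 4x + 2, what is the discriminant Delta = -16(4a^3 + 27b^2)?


Compute each component:
4a^3 = 4*(-4)^3 = 4*(-64) = -256
27b^2 = 27*2^2 = 27*4 = 108
4a^3 + 27b^2 = -256 + 108 = -148
Delta = -16*(-148) = 2368

2368


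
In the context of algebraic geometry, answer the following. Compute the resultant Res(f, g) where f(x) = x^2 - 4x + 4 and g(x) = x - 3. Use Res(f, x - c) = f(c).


For Res(f, x - c), we evaluate f at x = c.
f(3) = 3^2 - 4*3 + 4
= 9 - 12 + 4
= -3 + 4 = 1
Res(f, g) = 1

1


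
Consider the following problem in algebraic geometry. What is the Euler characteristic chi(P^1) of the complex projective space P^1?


The complex projective space P^1 has one cell in each even real dimension 0, 2, ..., 2.
The cohomology groups are H^{2k}(P^1) = Z for k = 0,...,1, and 0 otherwise.
Euler characteristic = sum of Betti numbers = 1 per even-dimensional cohomology group.
chi(P^1) = 1 + 1 = 2

2


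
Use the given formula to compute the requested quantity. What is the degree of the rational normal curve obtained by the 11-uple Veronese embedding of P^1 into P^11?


The rational normal curve in P^11 is the image of P^1 under the 11-uple Veronese.
A general hyperplane in P^11 pulls back to a degree-11 form on P^1, which has 11 zeros,
so the curve meets a general hyperplane in 11 points. Degree = 11.

11


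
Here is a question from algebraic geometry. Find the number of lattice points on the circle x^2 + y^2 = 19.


Systematically check integer values of x where x^2 <= 19.
For each valid x, check if 19 - x^2 is a perfect square.
Total integer solutions found: 0

0


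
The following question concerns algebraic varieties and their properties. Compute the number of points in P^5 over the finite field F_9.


P^5(F_9) has (q^(n+1) - 1)/(q - 1) points.
= 9^5 + 9^4 + 9^3 + 9^2 + 9^1 + 9^0
= 59049 + 6561 + 729 + 81 + 9 + 1
= 66430

66430


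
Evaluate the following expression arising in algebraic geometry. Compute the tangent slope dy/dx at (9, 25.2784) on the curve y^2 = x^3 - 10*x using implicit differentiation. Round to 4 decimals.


Using implicit differentiation of y^2 = x^3 - 10*x:
2y * dy/dx = 3x^2 - 10
dy/dx = (3x^2 - 10)/(2y)
Numerator: 3*9^2 - 10 = 233
Denominator: 2*25.2784 = 50.5568
dy/dx = 233/50.5568 = 4.6087

4.6087


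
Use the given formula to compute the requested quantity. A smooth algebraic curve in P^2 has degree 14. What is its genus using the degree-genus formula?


Using the genus formula for smooth plane curves:
g = (d-1)(d-2)/2
g = (14-1)(14-2)/2
g = 13*12/2
g = 156/2 = 78

78


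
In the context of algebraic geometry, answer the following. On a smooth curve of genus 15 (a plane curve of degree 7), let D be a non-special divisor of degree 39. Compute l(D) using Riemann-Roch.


First, compute the genus of a smooth plane curve of degree 7:
g = (d-1)(d-2)/2 = (7-1)(7-2)/2 = 15
For a non-special divisor D (i.e., h^1(D) = 0), Riemann-Roch gives:
l(D) = deg(D) - g + 1
Since deg(D) = 39 >= 2g - 1 = 29, D is non-special.
l(D) = 39 - 15 + 1 = 25

25


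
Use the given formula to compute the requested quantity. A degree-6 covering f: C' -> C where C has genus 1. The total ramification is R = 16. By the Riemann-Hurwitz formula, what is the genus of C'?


Riemann-Hurwitz formula: 2g' - 2 = d(2g - 2) + R
Given: d = 6, g = 1, R = 16
2g' - 2 = 6*(2*1 - 2) + 16
2g' - 2 = 6*0 + 16
2g' - 2 = 0 + 16 = 16
2g' = 18
g' = 9

9


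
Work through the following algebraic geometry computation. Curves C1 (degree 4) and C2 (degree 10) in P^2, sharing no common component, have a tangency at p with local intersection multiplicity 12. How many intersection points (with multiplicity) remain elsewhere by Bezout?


By Bezout's theorem, the total intersection number is d1 * d2.
Total = 4 * 10 = 40
Intersection multiplicity at p = 12
Remaining intersections = 40 - 12 = 28

28


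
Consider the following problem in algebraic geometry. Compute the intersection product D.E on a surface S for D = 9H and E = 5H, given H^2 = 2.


Using bilinearity of the intersection pairing on a surface S:
(aH).(bH) = ab * (H.H)
We have H^2 = 2.
D.E = (9H).(5H) = 9*5*2
= 45*2
= 90

90


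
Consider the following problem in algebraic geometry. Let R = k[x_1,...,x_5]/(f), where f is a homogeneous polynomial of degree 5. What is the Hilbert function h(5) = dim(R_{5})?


For R = k[x_1,...,x_n]/(f) with f homogeneous of degree e:
The Hilbert series is (1 - t^e)/(1 - t)^n.
So h(d) = C(d+n-1, n-1) - C(d-e+n-1, n-1) for d >= e.
With n=5, e=5, d=5:
C(5+5-1, 5-1) = C(9, 4) = 126
C(5-5+5-1, 5-1) = C(4, 4) = 1
h(5) = 126 - 1 = 125

125


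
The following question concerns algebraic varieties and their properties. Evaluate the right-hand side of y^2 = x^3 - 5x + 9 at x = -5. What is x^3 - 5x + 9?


Compute x^3 - 5x + 9 at x = -5:
x^3 = (-5)^3 = -125
(-5)*x = (-5)*(-5) = 25
Sum: -125 + 25 + 9 = -91

-91


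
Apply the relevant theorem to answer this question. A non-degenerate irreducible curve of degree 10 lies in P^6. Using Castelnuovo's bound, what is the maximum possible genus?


Castelnuovo's bound: write d - 1 = m(r-1) + epsilon with 0 <= epsilon < r-1.
d - 1 = 10 - 1 = 9
r - 1 = 6 - 1 = 5
9 = 1*5 + 4, so m = 1, epsilon = 4
pi(d, r) = m(m-1)(r-1)/2 + m*epsilon
= 1*0*5/2 + 1*4
= 0/2 + 4
= 0 + 4 = 4

4


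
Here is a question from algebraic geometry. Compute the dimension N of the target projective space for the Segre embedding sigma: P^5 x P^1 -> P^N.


The Segre embedding maps P^m x P^n into P^N via
all products of coordinates from each factor.
N = (m+1)(n+1) - 1
N = (5+1)(1+1) - 1
N = 6*2 - 1
N = 12 - 1 = 11

11


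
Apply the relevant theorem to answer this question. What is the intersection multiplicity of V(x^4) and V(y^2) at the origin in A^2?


The intersection multiplicity of V(x^a) and V(y^b) at the origin is:
I(O; V(x^4), V(y^2)) = dim_k(k[x,y]/(x^4, y^2))
A basis for k[x,y]/(x^4, y^2) is the set of monomials x^i * y^j
where 0 <= i < 4 and 0 <= j < 2.
The number of such monomials is 4 * 2 = 8

8


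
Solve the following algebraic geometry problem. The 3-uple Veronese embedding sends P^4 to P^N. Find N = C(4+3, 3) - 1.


The Veronese embedding v_d: P^n -> P^N maps each point to all
degree-d monomials in n+1 homogeneous coordinates.
N = C(n+d, d) - 1
N = C(4+3, 3) - 1
N = C(7, 3) - 1
C(7, 3) = 35
N = 35 - 1 = 34

34


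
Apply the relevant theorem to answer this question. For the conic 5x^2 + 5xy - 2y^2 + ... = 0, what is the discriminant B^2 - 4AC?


The discriminant of a conic Ax^2 + Bxy + Cy^2 + ... = 0 is B^2 - 4AC.
B^2 = 5^2 = 25
4AC = 4*5*(-2) = -40
Discriminant = 25 + 40 = 65

65


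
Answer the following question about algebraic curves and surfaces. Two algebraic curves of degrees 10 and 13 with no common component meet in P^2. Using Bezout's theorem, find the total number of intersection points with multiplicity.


Bezout's theorem states the intersection count equals the product of degrees.
Intersection count = 10 * 13 = 130

130


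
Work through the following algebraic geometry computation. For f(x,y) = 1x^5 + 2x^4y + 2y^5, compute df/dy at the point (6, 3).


df/dy = 2*x^4 + 5*2*y^4
At (6,3): 2*6^4 + 5*2*3^4
= 2592 + 810
= 3402

3402


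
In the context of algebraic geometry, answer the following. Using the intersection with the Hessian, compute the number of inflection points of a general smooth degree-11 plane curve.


For a general smooth plane curve C of degree d, the inflection points are
the intersection of C with its Hessian curve, which has degree 3(d-2).
By Bezout, the total intersection number is d * 3(d-2) = 11 * 27 = 297.
For a general curve every flex is ordinary, so each contributes
multiplicity 1 to C·Hess(C), and the number of distinct inflection
points is 3d(d-2).
Inflection points = 3*11*(11-2) = 3*11*9 = 297

297


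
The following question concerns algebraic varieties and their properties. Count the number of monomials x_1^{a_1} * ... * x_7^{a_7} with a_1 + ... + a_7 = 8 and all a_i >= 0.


The number of degree-8 monomials in 7 variables is C(d+n-1, n-1).
= C(8+7-1, 7-1) = C(14, 6)
= 3003

3003


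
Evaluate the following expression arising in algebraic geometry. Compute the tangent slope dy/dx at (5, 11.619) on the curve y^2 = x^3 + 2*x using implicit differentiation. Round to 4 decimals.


Using implicit differentiation of y^2 = x^3 + 2*x:
2y * dy/dx = 3x^2 + 2
dy/dx = (3x^2 + 2)/(2y)
Numerator: 3*5^2 + 2 = 77
Denominator: 2*11.619 = 23.238
dy/dx = 77/23.238 = 3.3135

3.3135


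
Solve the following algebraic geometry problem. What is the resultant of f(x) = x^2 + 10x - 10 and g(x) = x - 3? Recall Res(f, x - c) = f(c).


For Res(f, x - c), we evaluate f at x = c.
f(3) = 3^2 + 10*3 - 10
= 9 + 30 - 10
= 39 - 10 = 29
Res(f, g) = 29

29


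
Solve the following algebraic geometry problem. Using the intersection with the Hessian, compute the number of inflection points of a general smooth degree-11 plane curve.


For a general smooth plane curve C of degree d, the inflection points are
the intersection of C with its Hessian curve, which has degree 3(d-2).
By Bezout, the total intersection number is d * 3(d-2) = 11 * 27 = 297.
For a general curve every flex is ordinary, so each contributes
multiplicity 1 to C·Hess(C), and the number of distinct inflection
points is 3d(d-2).
Inflection points = 3*11*(11-2) = 3*11*9 = 297

297


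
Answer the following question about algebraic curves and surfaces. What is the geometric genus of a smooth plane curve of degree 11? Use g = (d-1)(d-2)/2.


Using the genus formula for smooth plane curves:
g = (d-1)(d-2)/2
g = (11-1)(11-2)/2
g = 10*9/2
g = 90/2 = 45

45


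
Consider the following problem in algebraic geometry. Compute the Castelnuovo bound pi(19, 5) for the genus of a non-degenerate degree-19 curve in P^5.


Castelnuovo's bound: write d - 1 = m(r-1) + epsilon with 0 <= epsilon < r-1.
d - 1 = 19 - 1 = 18
r - 1 = 5 - 1 = 4
18 = 4*4 + 2, so m = 4, epsilon = 2
pi(d, r) = m(m-1)(r-1)/2 + m*epsilon
= 4*3*4/2 + 4*2
= 48/2 + 8
= 24 + 8 = 32

32


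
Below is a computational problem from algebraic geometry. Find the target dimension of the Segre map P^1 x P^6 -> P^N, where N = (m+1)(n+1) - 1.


The Segre embedding maps P^m x P^n into P^N via
all products of coordinates from each factor.
N = (m+1)(n+1) - 1
N = (1+1)(6+1) - 1
N = 2*7 - 1
N = 14 - 1 = 13

13


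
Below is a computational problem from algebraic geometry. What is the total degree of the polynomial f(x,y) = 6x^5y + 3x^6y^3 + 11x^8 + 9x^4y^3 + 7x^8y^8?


Examine each term for its total degree (sum of exponents).
  Term '6x^5y' has total degree 5+1 = 6.
  Term '3x^6y^3' has total degree 6+3 = 9.
  Term '11x^8' has total degree 8+0 = 8.
  Term '9x^4y^3' has total degree 4+3 = 7.
  Term '7x^8y^8' has total degree 8+8 = 16.
The maximum total degree among all terms is 16.

16


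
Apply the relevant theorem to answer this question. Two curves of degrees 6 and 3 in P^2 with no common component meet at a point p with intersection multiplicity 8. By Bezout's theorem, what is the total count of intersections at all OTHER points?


By Bezout's theorem, the total intersection number is d1 * d2.
Total = 6 * 3 = 18
Intersection multiplicity at p = 8
Remaining intersections = 18 - 8 = 10

10


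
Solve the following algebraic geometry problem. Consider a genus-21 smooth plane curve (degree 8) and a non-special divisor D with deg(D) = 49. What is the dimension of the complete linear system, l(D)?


First, compute the genus of a smooth plane curve of degree 8:
g = (d-1)(d-2)/2 = (8-1)(8-2)/2 = 21
For a non-special divisor D (i.e., h^1(D) = 0), Riemann-Roch gives:
l(D) = deg(D) - g + 1
Since deg(D) = 49 >= 2g - 1 = 41, D is non-special.
l(D) = 49 - 21 + 1 = 29

29


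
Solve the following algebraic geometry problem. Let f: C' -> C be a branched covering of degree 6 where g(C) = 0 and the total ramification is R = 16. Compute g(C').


Riemann-Hurwitz formula: 2g' - 2 = d(2g - 2) + R
Given: d = 6, g = 0, R = 16
2g' - 2 = 6*(2*0 - 2) + 16
2g' - 2 = 6*(-2) + 16
2g' - 2 = -12 + 16 = 4
2g' = 6
g' = 3

3


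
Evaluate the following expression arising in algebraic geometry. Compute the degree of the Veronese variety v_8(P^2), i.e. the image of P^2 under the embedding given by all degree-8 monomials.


The Veronese variety v_8(P^2) has degree d^r.
d^r = 8^2 = 64

64


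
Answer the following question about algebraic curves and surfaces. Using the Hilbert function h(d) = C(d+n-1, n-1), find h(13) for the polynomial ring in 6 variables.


The Hilbert function for the polynomial ring in 6 variables is:
h(d) = C(d+n-1, n-1)
h(13) = C(13+6-1, 6-1) = C(18, 5)
= 18! / (5! * 13!)
= 8568

8568


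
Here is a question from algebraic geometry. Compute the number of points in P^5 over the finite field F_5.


P^5(F_5) has (q^(n+1) - 1)/(q - 1) points.
= 5^5 + 5^4 + 5^3 + 5^2 + 5^1 + 5^0
= 3125 + 625 + 125 + 25 + 5 + 1
= 3906

3906


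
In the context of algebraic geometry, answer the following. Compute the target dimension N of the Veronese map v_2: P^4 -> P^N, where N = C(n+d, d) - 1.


The Veronese embedding v_d: P^n -> P^N maps each point to all
degree-d monomials in n+1 homogeneous coordinates.
N = C(n+d, d) - 1
N = C(4+2, 2) - 1
N = C(6, 2) - 1
C(6, 2) = 15
N = 15 - 1 = 14

14


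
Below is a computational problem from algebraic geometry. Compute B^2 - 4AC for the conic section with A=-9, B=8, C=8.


The discriminant of a conic Ax^2 + Bxy + Cy^2 + ... = 0 is B^2 - 4AC.
B^2 = 8^2 = 64
4AC = 4*(-9)*8 = -288
Discriminant = 64 + 288 = 352

352


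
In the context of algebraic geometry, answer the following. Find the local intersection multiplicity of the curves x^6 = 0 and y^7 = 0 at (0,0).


The intersection multiplicity of V(x^a) and V(y^b) at the origin is:
I(O; V(x^6), V(y^7)) = dim_k(k[x,y]/(x^6, y^7))
A basis for k[x,y]/(x^6, y^7) is the set of monomials x^i * y^j
where 0 <= i < 6 and 0 <= j < 7.
The number of such monomials is 6 * 7 = 42

42


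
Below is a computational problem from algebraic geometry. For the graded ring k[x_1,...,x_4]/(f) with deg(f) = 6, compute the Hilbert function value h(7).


For R = k[x_1,...,x_n]/(f) with f homogeneous of degree e:
The Hilbert series is (1 - t^e)/(1 - t)^n.
So h(d) = C(d+n-1, n-1) - C(d-e+n-1, n-1) for d >= e.
With n=4, e=6, d=7:
C(7+4-1, 4-1) = C(10, 3) = 120
C(7-6+4-1, 4-1) = C(4, 3) = 4
h(7) = 120 - 4 = 116

116


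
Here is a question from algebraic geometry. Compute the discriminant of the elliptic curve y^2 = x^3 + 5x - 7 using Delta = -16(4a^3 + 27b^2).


Compute each component:
4a^3 = 4*5^3 = 4*125 = 500
27b^2 = 27*(-7)^2 = 27*49 = 1323
4a^3 + 27b^2 = 500 + 1323 = 1823
Delta = -16*1823 = -29168

-29168


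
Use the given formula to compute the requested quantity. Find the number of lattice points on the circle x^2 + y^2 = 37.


Systematically check integer values of x where x^2 <= 37.
For each valid x, check if 37 - x^2 is a perfect square.
x=1: 37 - 1 = 36, sqrt = 6 (valid)
x=6: 37 - 36 = 1, sqrt = 1 (valid)
Total integer solutions found: 8

8


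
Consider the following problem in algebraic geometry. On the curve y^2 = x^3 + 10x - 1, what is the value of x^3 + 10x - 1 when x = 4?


Compute x^3 + 10x - 1 at x = 4:
x^3 = 4^3 = 64
10*x = 10*4 = 40
Sum: 64 + 40 - 1 = 103

103


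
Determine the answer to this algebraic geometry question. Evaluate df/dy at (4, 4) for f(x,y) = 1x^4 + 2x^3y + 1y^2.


df/dy = 2*x^3 + 2*1*y^1
At (4,4): 2*4^3 + 2*1*4^1
= 128 + 8
= 136

136


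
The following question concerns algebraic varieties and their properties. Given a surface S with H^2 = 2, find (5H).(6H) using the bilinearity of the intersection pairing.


Using bilinearity of the intersection pairing on a surface S:
(aH).(bH) = ab * (H.H)
We have H^2 = 2.
D.E = (5H).(6H) = 5*6*2
= 30*2
= 60

60


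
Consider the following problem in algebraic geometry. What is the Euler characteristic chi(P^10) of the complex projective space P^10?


The complex projective space P^10 has one cell in each even real dimension 0, 2, ..., 20.
The cohomology groups are H^{2k}(P^10) = Z for k = 0,...,10, and 0 otherwise.
Euler characteristic = sum of Betti numbers = 1 per even-dimensional cohomology group.
chi(P^10) = 10 + 1 = 11

11


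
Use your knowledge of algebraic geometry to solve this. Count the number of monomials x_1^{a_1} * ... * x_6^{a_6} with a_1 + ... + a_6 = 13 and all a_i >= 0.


The number of degree-13 monomials in 6 variables is C(d+n-1, n-1).
= C(13+6-1, 6-1) = C(18, 5)
= 8568

8568


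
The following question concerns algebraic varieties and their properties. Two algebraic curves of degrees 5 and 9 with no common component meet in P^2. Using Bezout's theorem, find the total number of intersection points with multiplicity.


Bezout's theorem states the intersection count equals the product of degrees.
Intersection count = 5 * 9 = 45

45


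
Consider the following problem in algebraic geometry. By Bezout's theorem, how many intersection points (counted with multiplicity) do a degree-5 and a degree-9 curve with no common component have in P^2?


Bezout's theorem states the intersection count equals the product of degrees.
Intersection count = 5 * 9 = 45

45


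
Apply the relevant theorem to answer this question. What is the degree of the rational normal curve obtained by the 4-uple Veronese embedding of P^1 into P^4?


The rational normal curve in P^4 is the image of P^1 under the 4-uple Veronese.
A general hyperplane in P^4 pulls back to a degree-4 form on P^1, which has 4 zeros,
so the curve meets a general hyperplane in 4 points. Degree = 4.

4


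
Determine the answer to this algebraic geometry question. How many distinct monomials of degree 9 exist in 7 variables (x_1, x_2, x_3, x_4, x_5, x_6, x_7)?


The number of degree-9 monomials in 7 variables is C(d+n-1, n-1).
= C(9+7-1, 7-1) = C(15, 6)
= 5005

5005


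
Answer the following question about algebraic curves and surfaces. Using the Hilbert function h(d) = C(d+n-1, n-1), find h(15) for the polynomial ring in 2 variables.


The Hilbert function for the polynomial ring in 2 variables is:
h(d) = C(d+n-1, n-1)
h(15) = C(15+2-1, 2-1) = C(16, 1)
= 16! / (1! * 15!)
= 16

16


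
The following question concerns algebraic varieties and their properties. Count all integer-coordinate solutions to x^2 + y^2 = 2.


Systematically check integer values of x where x^2 <= 2.
For each valid x, check if 2 - x^2 is a perfect square.
x=1: 2 - 1 = 1, sqrt = 1 (valid)
Total integer solutions found: 4

4


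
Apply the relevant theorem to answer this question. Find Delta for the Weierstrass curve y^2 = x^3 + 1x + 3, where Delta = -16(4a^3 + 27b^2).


Compute each component:
4a^3 = 4*1^3 = 4*1 = 4
27b^2 = 27*3^2 = 27*9 = 243
4a^3 + 27b^2 = 4 + 243 = 247
Delta = -16*247 = -3952

-3952


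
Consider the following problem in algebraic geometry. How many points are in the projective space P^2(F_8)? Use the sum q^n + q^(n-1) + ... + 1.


P^2(F_8) has (q^(n+1) - 1)/(q - 1) points.
= 8^2 + 8^1 + 8^0
= 64 + 8 + 1
= 73

73


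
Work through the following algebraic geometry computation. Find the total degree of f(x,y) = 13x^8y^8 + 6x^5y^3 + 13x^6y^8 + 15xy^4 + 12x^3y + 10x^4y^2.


Examine each term for its total degree (sum of exponents).
  Term '13x^8y^8' has total degree 8+8 = 16.
  Term '6x^5y^3' has total degree 5+3 = 8.
  Term '13x^6y^8' has total degree 6+8 = 14.
  Term '15xy^4' has total degree 1+4 = 5.
  Term '12x^3y' has total degree 3+1 = 4.
  Term '10x^4y^2' has total degree 4+2 = 6.
The maximum total degree among all terms is 16.

16


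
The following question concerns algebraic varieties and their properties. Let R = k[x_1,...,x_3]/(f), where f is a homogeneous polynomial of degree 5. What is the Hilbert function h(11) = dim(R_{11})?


For R = k[x_1,...,x_n]/(f) with f homogeneous of degree e:
The Hilbert series is (1 - t^e)/(1 - t)^n.
So h(d) = C(d+n-1, n-1) - C(d-e+n-1, n-1) for d >= e.
With n=3, e=5, d=11:
C(11+3-1, 3-1) = C(13, 2) = 78
C(11-5+3-1, 3-1) = C(8, 2) = 28
h(11) = 78 - 28 = 50

50


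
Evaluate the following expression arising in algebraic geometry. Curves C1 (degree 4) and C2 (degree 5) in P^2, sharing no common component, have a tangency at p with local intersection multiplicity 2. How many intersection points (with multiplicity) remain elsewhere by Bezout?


By Bezout's theorem, the total intersection number is d1 * d2.
Total = 4 * 5 = 20
Intersection multiplicity at p = 2
Remaining intersections = 20 - 2 = 18

18


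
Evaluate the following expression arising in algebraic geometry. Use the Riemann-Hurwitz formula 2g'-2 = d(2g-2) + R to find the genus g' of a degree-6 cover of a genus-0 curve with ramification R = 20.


Riemann-Hurwitz formula: 2g' - 2 = d(2g - 2) + R
Given: d = 6, g = 0, R = 20
2g' - 2 = 6*(2*0 - 2) + 20
2g' - 2 = 6*(-2) + 20
2g' - 2 = -12 + 20 = 8
2g' = 10
g' = 5

5


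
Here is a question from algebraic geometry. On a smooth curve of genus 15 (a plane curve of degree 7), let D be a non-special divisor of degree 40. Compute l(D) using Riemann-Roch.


First, compute the genus of a smooth plane curve of degree 7:
g = (d-1)(d-2)/2 = (7-1)(7-2)/2 = 15
For a non-special divisor D (i.e., h^1(D) = 0), Riemann-Roch gives:
l(D) = deg(D) - g + 1
Since deg(D) = 40 >= 2g - 1 = 29, D is non-special.
l(D) = 40 - 15 + 1 = 26

26


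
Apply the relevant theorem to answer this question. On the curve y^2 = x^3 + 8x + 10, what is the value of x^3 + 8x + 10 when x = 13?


Compute x^3 + 8x + 10 at x = 13:
x^3 = 13^3 = 2197
8*x = 8*13 = 104
Sum: 2197 + 104 + 10 = 2311

2311


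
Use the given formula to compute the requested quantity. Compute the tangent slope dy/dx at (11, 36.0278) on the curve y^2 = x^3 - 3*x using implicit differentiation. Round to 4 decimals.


Using implicit differentiation of y^2 = x^3 - 3*x:
2y * dy/dx = 3x^2 - 3
dy/dx = (3x^2 - 3)/(2y)
Numerator: 3*11^2 - 3 = 360
Denominator: 2*36.0278 = 72.0556
dy/dx = 360/72.0556 = 4.9961

4.9961
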